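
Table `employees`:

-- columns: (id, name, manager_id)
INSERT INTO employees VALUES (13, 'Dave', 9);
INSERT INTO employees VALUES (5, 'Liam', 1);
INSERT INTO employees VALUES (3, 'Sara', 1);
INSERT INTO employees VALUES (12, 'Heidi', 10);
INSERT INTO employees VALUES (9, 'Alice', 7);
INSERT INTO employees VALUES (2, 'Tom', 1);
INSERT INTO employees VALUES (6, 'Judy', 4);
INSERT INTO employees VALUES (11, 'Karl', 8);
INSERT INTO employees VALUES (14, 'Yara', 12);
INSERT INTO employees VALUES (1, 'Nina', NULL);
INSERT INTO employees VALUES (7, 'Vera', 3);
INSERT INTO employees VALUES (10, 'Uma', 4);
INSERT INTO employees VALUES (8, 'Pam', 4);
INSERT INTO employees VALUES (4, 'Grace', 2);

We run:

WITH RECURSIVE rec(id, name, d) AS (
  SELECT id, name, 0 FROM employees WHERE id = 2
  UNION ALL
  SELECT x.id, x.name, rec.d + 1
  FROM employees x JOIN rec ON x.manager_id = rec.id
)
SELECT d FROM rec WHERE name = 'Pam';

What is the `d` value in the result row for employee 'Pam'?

2

Base: id=2 (Tom) at d 0.
Iteration 1: rows with manager_id in {2} -> Grace (id 4, d 1).
Iteration 2: rows with manager_id in {4} -> Judy (id 6, d 2), Pam (id 8, d 2), Uma (id 10, d 2).
Iteration 3: rows with manager_id in {6,8,10} -> Karl (id 11, d 3), Heidi (id 12, d 3).
Iteration 4: rows with manager_id in {11,12} -> Yara (id 14, d 4).
Iteration 5: no rows with manager_id in {14}; recursion stops.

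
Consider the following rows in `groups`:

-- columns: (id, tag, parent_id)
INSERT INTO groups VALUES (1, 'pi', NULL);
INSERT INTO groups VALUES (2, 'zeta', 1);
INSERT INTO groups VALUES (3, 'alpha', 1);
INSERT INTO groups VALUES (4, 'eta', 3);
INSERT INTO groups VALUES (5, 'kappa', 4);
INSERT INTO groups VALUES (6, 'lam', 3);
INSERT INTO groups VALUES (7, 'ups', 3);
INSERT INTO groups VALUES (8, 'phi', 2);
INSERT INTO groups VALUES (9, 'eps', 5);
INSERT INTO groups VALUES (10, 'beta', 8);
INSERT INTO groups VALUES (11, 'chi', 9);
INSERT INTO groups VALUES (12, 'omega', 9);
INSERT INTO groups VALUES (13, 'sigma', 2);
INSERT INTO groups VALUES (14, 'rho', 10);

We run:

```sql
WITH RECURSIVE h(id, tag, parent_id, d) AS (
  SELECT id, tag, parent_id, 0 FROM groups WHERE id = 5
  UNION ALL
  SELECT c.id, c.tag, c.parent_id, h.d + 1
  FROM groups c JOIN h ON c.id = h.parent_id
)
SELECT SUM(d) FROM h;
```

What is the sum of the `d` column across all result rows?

6

Base: id=5 (kappa), parent_id=4, d 0.
Iteration 1: join on id=4 -> eta (id 4, parent_id=3, d 1).
Iteration 2: join on id=3 -> alpha (id 3, parent_id=1, d 2).
Iteration 3: join on id=1 -> pi (id 1, parent_id=NULL, d 3).
Iteration 4: parent_id is NULL; no match; recursion stops.
SUM(d) = 0 + 1 + 2 + 3 = 6.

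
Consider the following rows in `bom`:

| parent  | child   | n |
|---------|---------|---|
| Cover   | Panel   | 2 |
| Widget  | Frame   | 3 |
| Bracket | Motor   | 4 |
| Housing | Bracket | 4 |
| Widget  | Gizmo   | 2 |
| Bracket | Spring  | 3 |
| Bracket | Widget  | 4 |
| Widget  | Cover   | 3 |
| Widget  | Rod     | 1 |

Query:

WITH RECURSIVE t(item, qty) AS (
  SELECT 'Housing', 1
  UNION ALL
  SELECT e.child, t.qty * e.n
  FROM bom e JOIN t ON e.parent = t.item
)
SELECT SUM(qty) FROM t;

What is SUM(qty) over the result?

289

Base: (Housing, qty=1).
Iteration 1: components of {Housing} -> Bracket = 1*4 = 4.
Iteration 2: components of {Bracket} -> Motor = 4*4 = 16, Spring = 4*3 = 12, Widget = 4*4 = 16.
Iteration 3: components of {Motor,Spring,Widget} -> Cover = 16*3 = 48, Frame = 16*3 = 48, Gizmo = 16*2 = 32, Rod = 16*1 = 16.
Iteration 4: components of {Cover,Frame,Gizmo,Rod} -> Panel = 48*2 = 96.
Iteration 5: no further components; recursion stops.
SUM(qty) = 1 + 4 + 12 + 16 + 16 + 48 + 32 + 48 + 16 + 96 = 289.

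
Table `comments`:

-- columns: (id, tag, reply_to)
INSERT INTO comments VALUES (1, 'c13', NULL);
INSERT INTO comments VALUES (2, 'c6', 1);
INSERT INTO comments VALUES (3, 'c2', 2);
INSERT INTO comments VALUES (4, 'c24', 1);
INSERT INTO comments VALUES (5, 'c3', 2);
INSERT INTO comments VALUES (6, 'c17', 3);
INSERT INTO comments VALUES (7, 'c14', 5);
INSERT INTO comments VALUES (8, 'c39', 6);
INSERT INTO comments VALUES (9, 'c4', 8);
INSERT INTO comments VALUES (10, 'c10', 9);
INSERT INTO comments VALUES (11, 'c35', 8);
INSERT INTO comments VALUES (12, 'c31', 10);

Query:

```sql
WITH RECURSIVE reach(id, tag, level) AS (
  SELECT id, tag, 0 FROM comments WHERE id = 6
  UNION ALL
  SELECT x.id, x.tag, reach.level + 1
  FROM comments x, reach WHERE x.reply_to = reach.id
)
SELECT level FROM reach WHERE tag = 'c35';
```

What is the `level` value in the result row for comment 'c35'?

2

Base: id=6 (c17) at level 0.
Iteration 1: rows with reply_to in {6} -> c39 (id 8, level 1).
Iteration 2: rows with reply_to in {8} -> c4 (id 9, level 2), c35 (id 11, level 2).
Iteration 3: rows with reply_to in {9,11} -> c10 (id 10, level 3).
Iteration 4: rows with reply_to in {10} -> c31 (id 12, level 4).
Iteration 5: no rows with reply_to in {12}; recursion stops.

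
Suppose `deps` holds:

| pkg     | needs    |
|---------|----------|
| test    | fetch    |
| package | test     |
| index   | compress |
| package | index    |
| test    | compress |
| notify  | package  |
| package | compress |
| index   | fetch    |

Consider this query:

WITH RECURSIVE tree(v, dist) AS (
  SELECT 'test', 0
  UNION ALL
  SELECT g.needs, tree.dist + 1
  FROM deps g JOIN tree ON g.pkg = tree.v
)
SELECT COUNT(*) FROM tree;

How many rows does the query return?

3

Base: (test, dist=0).
Iteration 1: edges from {test} -> (compress, dist=1), (fetch, dist=1).
Iteration 2: no outgoing edges from {compress,fetch}; recursion stops.
Total rows emitted: 3.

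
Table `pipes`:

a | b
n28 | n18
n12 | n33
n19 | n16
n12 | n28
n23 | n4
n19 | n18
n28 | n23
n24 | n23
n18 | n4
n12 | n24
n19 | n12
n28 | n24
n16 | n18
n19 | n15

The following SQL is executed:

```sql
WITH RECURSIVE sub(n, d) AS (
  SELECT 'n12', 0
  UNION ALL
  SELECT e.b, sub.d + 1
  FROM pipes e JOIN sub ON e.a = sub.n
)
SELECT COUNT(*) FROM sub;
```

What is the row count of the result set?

Base: (n12, d=0).
Iteration 1: edges from {n12} -> (n24, d=1), (n28, d=1), (n33, d=1).
Iteration 2: edges from {n24,n28,n33} -> (n18, d=2), (n23, d=2) x2, (n24, d=2). [UNION ALL keeps all 4 new rows, including repeats]
Iteration 3: edges from {n18,n23,n24} -> (n23, d=3), (n4, d=3) x3. [UNION ALL keeps all 4 new rows, including repeats]
Iteration 4: edges from {n23,n4} -> (n4, d=4).
Iteration 5: no outgoing edges from {n4}; recursion stops.
Total rows emitted: 13.

13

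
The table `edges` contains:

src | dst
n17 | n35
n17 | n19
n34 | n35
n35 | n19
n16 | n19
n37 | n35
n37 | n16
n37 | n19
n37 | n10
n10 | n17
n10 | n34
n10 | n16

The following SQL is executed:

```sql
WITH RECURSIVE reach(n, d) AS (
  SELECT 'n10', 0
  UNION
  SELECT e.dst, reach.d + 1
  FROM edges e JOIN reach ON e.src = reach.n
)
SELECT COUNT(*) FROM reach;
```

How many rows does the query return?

Base: (n10, d=0).
Iteration 1: edges from {n10} -> (n16, d=1), (n17, d=1), (n34, d=1).
Iteration 2: edges from {n16,n17,n34} -> (n19, d=2), (n35, d=2). [UNION drops 2 duplicate row(s)]
Iteration 3: edges from {n19,n35} -> (n19, d=3).
Iteration 4: no outgoing edges from {n19}; recursion stops.
Total rows emitted: 7.

7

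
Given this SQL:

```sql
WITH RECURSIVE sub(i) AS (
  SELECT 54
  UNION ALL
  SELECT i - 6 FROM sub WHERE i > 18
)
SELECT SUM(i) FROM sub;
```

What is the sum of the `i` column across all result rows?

Base: i=54.
Iteration 1: 54 > 18 holds -> i = 54 - 6 = 48.
Iteration 2: 48 > 18 holds -> i = 48 - 6 = 42.
Iteration 3: 42 > 18 holds -> i = 42 - 6 = 36.
Iteration 4: 36 > 18 holds -> i = 36 - 6 = 30.
Iteration 5: 30 > 18 holds -> i = 30 - 6 = 24.
Iteration 6: 24 > 18 holds -> i = 24 - 6 = 18.
Iteration 7: 18 > 18 fails; recursion stops.
SUM(i) = 54 + 48 + 42 + 36 + 30 + 24 + 18 = 252.

252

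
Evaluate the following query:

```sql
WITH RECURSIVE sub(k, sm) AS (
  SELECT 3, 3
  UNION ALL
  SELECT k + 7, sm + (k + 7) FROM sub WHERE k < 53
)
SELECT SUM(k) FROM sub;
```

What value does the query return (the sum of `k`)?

Base: k=3, sm=3.
Iteration 1: 3 < 53 holds -> k = 3 + 7 = 10, sm = 3 + 10 = 13.
Iteration 2: 10 < 53 holds -> k = 10 + 7 = 17, sm = 13 + 17 = 30.
Iteration 3: 17 < 53 holds -> k = 17 + 7 = 24, sm = 30 + 24 = 54.
Iteration 4: 24 < 53 holds -> k = 24 + 7 = 31, sm = 54 + 31 = 85.
Iteration 5: 31 < 53 holds -> k = 31 + 7 = 38, sm = 85 + 38 = 123.
Iteration 6: 38 < 53 holds -> k = 38 + 7 = 45, sm = 123 + 45 = 168.
Iteration 7: 45 < 53 holds -> k = 45 + 7 = 52, sm = 168 + 52 = 220.
Iteration 8: 52 < 53 holds -> k = 52 + 7 = 59, sm = 220 + 59 = 279.
Iteration 9: 59 < 53 fails; recursion stops.
SUM(k) = 3 + 10 + 17 + 24 + 31 + 38 + 45 + 52 + 59 = 279.

279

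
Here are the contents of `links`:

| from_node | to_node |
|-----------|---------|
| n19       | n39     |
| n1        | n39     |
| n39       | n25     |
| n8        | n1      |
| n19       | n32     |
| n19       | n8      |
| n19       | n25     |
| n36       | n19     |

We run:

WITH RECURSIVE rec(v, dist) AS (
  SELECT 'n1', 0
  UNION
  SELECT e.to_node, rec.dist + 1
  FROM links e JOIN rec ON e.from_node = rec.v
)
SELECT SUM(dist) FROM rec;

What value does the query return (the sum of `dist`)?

Base: (n1, dist=0).
Iteration 1: edges from {n1} -> (n39, dist=1).
Iteration 2: edges from {n39} -> (n25, dist=2).
Iteration 3: no outgoing edges from {n25}; recursion stops.
SUM(dist) = 0 + 1 + 2 = 3.

3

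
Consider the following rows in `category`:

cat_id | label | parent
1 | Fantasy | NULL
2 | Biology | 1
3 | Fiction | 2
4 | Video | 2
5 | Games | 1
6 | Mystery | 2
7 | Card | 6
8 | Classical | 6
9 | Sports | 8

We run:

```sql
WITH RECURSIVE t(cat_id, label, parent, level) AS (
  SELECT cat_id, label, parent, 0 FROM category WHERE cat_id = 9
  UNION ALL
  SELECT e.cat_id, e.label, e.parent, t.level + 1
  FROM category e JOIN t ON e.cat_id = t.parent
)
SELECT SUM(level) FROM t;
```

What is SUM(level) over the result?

Base: cat_id=9 (Sports), parent=8, level 0.
Iteration 1: join on cat_id=8 -> Classical (id 8, parent=6, level 1).
Iteration 2: join on cat_id=6 -> Mystery (id 6, parent=2, level 2).
Iteration 3: join on cat_id=2 -> Biology (id 2, parent=1, level 3).
Iteration 4: join on cat_id=1 -> Fantasy (id 1, parent=NULL, level 4).
Iteration 5: parent is NULL; no match; recursion stops.
SUM(level) = 0 + 1 + 2 + 3 + 4 = 10.

10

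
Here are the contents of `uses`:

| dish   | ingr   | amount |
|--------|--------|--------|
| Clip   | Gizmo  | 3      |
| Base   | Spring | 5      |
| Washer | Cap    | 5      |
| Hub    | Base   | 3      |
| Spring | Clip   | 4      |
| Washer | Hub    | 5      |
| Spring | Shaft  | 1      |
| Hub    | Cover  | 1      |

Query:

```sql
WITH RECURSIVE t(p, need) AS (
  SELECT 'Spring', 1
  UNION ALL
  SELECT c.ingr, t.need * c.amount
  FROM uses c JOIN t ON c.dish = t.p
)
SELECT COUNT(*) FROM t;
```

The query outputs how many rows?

4

Base: (Spring, need=1).
Iteration 1: components of {Spring} -> Clip = 1*4 = 4, Shaft = 1*1 = 1.
Iteration 2: components of {Clip,Shaft} -> Gizmo = 4*3 = 12.
Iteration 3: no further components; recursion stops.
Total rows emitted: 4.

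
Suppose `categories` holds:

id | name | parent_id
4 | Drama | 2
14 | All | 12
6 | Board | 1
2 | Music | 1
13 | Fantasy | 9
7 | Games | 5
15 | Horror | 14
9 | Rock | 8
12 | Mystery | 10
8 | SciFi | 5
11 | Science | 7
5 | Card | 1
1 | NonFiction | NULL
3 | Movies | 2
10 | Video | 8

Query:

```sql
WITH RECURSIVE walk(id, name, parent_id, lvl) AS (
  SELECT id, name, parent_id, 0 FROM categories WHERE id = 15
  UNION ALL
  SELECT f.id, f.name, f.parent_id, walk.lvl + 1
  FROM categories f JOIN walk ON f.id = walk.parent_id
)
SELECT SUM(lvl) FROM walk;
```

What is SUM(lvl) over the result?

21

Base: id=15 (Horror), parent_id=14, lvl 0.
Iteration 1: join on id=14 -> All (id 14, parent_id=12, lvl 1).
Iteration 2: join on id=12 -> Mystery (id 12, parent_id=10, lvl 2).
Iteration 3: join on id=10 -> Video (id 10, parent_id=8, lvl 3).
Iteration 4: join on id=8 -> SciFi (id 8, parent_id=5, lvl 4).
Iteration 5: join on id=5 -> Card (id 5, parent_id=1, lvl 5).
Iteration 6: join on id=1 -> NonFiction (id 1, parent_id=NULL, lvl 6).
Iteration 7: parent_id is NULL; no match; recursion stops.
SUM(lvl) = 0 + 1 + 2 + 3 + 4 + 5 + 6 = 21.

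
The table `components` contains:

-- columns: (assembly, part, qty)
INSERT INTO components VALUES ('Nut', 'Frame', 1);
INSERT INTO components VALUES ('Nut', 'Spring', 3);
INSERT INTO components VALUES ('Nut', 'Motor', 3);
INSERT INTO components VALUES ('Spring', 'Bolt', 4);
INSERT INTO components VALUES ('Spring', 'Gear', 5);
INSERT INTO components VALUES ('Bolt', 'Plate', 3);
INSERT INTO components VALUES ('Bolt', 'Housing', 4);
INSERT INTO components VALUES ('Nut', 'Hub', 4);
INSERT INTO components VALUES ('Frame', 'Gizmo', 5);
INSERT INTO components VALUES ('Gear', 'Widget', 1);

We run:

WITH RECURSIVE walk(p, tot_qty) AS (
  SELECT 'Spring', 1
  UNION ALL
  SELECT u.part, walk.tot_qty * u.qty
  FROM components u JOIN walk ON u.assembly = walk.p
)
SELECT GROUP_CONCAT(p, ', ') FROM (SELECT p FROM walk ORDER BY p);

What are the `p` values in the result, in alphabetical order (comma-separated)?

Bolt, Gear, Housing, Plate, Spring, Widget

Base: (Spring, tot_qty=1).
Iteration 1: components of {Spring} -> Bolt = 1*4 = 4, Gear = 1*5 = 5.
Iteration 2: components of {Bolt,Gear} -> Housing = 4*4 = 16, Plate = 4*3 = 12, Widget = 5*1 = 5.
Iteration 3: no further components; recursion stops.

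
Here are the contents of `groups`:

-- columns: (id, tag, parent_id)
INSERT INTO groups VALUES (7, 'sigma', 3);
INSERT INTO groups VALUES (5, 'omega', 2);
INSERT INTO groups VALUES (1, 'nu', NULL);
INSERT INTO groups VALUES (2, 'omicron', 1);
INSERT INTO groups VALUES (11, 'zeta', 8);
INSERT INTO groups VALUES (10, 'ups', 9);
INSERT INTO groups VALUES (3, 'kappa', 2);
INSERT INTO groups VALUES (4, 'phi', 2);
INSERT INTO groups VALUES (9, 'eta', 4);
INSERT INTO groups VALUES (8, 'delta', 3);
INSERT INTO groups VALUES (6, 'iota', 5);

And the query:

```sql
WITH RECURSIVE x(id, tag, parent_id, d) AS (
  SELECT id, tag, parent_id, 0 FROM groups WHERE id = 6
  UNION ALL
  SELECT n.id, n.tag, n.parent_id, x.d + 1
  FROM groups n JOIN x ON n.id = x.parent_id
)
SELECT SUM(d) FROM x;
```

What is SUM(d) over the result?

Base: id=6 (iota), parent_id=5, d 0.
Iteration 1: join on id=5 -> omega (id 5, parent_id=2, d 1).
Iteration 2: join on id=2 -> omicron (id 2, parent_id=1, d 2).
Iteration 3: join on id=1 -> nu (id 1, parent_id=NULL, d 3).
Iteration 4: parent_id is NULL; no match; recursion stops.
SUM(d) = 0 + 1 + 2 + 3 = 6.

6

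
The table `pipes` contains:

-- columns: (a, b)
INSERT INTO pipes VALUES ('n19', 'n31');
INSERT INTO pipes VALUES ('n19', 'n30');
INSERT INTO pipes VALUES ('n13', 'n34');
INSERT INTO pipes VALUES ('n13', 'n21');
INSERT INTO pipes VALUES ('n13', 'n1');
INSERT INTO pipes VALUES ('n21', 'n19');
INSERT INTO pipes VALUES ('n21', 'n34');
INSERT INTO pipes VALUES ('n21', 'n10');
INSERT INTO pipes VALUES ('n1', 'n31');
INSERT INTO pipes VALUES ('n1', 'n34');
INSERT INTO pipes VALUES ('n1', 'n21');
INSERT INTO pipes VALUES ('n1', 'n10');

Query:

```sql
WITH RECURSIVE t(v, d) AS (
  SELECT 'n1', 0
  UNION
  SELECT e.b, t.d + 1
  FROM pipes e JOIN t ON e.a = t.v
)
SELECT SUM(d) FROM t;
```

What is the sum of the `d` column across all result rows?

Base: (n1, d=0).
Iteration 1: edges from {n1} -> (n10, d=1), (n21, d=1), (n31, d=1), (n34, d=1).
Iteration 2: edges from {n10,n21,n31,n34} -> (n10, d=2), (n19, d=2), (n34, d=2).
Iteration 3: edges from {n10,n19,n34} -> (n30, d=3), (n31, d=3).
Iteration 4: no outgoing edges from {n30,n31}; recursion stops.
SUM(d) = 0 + 1 + 1 + 1 + 1 + 2 + 2 + 2 + 3 + 3 = 16.

16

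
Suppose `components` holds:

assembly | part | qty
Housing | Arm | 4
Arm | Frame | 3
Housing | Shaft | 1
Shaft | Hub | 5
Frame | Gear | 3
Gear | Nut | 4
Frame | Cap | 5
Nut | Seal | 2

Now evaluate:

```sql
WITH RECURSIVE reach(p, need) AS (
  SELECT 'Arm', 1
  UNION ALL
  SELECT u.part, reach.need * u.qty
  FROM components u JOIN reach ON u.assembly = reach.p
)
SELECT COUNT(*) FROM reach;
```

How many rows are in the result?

6

Base: (Arm, need=1).
Iteration 1: components of {Arm} -> Frame = 1*3 = 3.
Iteration 2: components of {Frame} -> Cap = 3*5 = 15, Gear = 3*3 = 9.
Iteration 3: components of {Cap,Gear} -> Nut = 9*4 = 36.
Iteration 4: components of {Nut} -> Seal = 36*2 = 72.
Iteration 5: no further components; recursion stops.
Total rows emitted: 6.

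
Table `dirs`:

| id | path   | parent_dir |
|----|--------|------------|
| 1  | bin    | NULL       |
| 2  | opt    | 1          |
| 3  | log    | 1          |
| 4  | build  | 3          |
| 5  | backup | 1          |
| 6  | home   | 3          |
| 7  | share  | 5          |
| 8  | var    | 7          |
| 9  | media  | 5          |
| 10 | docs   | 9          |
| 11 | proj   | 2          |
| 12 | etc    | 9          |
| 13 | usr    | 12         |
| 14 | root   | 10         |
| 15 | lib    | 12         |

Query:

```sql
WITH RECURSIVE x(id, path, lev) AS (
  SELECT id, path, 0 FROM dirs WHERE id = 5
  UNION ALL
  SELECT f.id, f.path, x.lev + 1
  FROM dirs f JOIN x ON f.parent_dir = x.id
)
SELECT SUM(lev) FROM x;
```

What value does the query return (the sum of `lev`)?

Base: id=5 (backup) at lev 0.
Iteration 1: rows with parent_dir in {5} -> share (id 7, lev 1), media (id 9, lev 1).
Iteration 2: rows with parent_dir in {7,9} -> var (id 8, lev 2), docs (id 10, lev 2), etc (id 12, lev 2).
Iteration 3: rows with parent_dir in {8,10,12} -> usr (id 13, lev 3), root (id 14, lev 3), lib (id 15, lev 3).
Iteration 4: no rows with parent_dir in {13,14,15}; recursion stops.
SUM(lev) = 0 + 1 + 1 + 2 + 2 + 2 + 3 + 3 + 3 = 17.

17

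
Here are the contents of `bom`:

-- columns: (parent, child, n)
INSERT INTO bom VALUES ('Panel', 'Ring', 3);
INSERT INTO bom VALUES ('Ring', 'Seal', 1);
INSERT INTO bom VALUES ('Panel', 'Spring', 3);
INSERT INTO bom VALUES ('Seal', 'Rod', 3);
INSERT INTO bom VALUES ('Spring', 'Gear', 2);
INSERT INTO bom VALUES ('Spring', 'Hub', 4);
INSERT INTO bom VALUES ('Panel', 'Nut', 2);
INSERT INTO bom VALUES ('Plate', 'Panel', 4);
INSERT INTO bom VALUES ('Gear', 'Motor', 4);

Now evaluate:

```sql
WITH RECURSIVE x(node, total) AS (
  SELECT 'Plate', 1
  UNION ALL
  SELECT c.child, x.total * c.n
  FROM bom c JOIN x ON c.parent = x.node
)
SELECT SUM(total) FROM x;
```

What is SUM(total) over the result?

253

Base: (Plate, total=1).
Iteration 1: components of {Plate} -> Panel = 1*4 = 4.
Iteration 2: components of {Panel} -> Nut = 4*2 = 8, Ring = 4*3 = 12, Spring = 4*3 = 12.
Iteration 3: components of {Nut,Ring,Spring} -> Gear = 12*2 = 24, Hub = 12*4 = 48, Seal = 12*1 = 12.
Iteration 4: components of {Gear,Hub,Seal} -> Motor = 24*4 = 96, Rod = 12*3 = 36.
Iteration 5: no further components; recursion stops.
SUM(total) = 1 + 4 + 12 + 8 + 12 + 24 + 48 + 12 + 96 + 36 = 253.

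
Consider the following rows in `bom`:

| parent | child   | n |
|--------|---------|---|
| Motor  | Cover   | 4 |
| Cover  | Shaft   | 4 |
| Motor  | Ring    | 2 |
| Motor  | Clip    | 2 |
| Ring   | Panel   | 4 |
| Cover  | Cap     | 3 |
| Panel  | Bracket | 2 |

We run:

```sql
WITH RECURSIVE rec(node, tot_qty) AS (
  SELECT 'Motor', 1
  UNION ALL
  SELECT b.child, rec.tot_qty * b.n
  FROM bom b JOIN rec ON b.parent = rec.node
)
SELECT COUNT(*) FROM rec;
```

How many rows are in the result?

8

Base: (Motor, tot_qty=1).
Iteration 1: components of {Motor} -> Clip = 1*2 = 2, Cover = 1*4 = 4, Ring = 1*2 = 2.
Iteration 2: components of {Clip,Cover,Ring} -> Cap = 4*3 = 12, Panel = 2*4 = 8, Shaft = 4*4 = 16.
Iteration 3: components of {Cap,Panel,Shaft} -> Bracket = 8*2 = 16.
Iteration 4: no further components; recursion stops.
Total rows emitted: 8.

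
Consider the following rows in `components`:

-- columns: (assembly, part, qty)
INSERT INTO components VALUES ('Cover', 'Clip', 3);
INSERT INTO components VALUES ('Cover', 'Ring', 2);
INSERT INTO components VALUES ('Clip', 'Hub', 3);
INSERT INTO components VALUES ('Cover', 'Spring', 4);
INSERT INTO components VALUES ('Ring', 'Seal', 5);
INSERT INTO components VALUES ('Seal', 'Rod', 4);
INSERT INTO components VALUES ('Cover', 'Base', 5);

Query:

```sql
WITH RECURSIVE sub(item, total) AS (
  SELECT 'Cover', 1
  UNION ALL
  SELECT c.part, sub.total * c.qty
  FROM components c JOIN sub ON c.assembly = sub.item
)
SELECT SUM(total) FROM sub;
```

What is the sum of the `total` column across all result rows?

Base: (Cover, total=1).
Iteration 1: components of {Cover} -> Base = 1*5 = 5, Clip = 1*3 = 3, Ring = 1*2 = 2, Spring = 1*4 = 4.
Iteration 2: components of {Base,Clip,Ring,Spring} -> Hub = 3*3 = 9, Seal = 2*5 = 10.
Iteration 3: components of {Hub,Seal} -> Rod = 10*4 = 40.
Iteration 4: no further components; recursion stops.
SUM(total) = 1 + 3 + 5 + 2 + 4 + 9 + 10 + 40 = 74.

74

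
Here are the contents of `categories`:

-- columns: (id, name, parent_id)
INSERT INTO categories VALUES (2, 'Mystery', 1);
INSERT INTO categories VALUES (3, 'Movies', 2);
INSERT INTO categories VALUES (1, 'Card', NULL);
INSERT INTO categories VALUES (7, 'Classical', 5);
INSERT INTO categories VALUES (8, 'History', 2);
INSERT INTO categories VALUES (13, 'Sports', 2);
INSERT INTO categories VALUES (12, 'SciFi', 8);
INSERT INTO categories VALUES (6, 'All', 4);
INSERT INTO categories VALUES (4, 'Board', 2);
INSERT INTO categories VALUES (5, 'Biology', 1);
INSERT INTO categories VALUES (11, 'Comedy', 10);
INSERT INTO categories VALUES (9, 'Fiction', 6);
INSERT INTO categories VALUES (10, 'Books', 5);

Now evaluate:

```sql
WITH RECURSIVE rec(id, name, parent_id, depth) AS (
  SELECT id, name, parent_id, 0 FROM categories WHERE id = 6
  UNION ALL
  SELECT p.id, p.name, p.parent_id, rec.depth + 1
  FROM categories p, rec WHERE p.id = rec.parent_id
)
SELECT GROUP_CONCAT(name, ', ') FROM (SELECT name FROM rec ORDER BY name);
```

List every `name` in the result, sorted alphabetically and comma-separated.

Base: id=6 (All), parent_id=4, depth 0.
Iteration 1: join on id=4 -> Board (id 4, parent_id=2, depth 1).
Iteration 2: join on id=2 -> Mystery (id 2, parent_id=1, depth 2).
Iteration 3: join on id=1 -> Card (id 1, parent_id=NULL, depth 3).
Iteration 4: parent_id is NULL; no match; recursion stops.

All, Board, Card, Mystery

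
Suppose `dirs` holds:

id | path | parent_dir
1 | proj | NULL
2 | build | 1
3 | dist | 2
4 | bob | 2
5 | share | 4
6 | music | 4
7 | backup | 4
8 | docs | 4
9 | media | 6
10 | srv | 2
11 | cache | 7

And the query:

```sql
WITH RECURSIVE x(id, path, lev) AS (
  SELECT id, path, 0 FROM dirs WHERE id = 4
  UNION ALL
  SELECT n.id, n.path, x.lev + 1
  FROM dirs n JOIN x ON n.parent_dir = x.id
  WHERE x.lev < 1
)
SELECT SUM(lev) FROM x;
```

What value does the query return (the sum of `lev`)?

4

Base: id=4 (bob) at lev 0.
Iteration 1: rows with parent_dir in {4} -> share (id 5, lev 1), music (id 6, lev 1), backup (id 7, lev 1), docs (id 8, lev 1).
Iteration 2: lev < 1 fails for all current rows; recursion stops.
SUM(lev) = 0 + 1 + 1 + 1 + 1 = 4.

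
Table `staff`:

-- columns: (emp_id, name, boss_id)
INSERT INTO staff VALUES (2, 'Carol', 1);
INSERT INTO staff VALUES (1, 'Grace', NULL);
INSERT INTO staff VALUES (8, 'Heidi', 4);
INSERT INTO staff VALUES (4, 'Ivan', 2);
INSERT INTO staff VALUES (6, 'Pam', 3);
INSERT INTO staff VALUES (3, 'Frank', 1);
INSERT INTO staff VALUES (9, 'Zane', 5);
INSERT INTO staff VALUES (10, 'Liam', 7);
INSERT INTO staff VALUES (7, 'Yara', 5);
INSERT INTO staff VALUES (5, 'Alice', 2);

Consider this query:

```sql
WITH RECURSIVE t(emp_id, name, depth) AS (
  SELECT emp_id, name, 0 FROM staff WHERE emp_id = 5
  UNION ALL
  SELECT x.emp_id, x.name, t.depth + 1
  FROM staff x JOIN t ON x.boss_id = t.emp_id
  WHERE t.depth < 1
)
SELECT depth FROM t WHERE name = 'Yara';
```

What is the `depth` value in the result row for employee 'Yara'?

1

Base: emp_id=5 (Alice) at depth 0.
Iteration 1: rows with boss_id in {5} -> Yara (id 7, depth 1), Zane (id 9, depth 1).
Iteration 2: depth < 1 fails for all current rows; recursion stops.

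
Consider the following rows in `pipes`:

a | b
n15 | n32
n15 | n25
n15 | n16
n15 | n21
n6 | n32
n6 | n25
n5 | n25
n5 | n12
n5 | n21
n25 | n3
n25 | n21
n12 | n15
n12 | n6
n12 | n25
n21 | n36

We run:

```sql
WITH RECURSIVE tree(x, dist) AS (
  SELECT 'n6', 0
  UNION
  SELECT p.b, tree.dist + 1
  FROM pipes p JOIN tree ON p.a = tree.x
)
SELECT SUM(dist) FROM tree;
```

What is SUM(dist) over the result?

Base: (n6, dist=0).
Iteration 1: edges from {n6} -> (n25, dist=1), (n32, dist=1).
Iteration 2: edges from {n25,n32} -> (n21, dist=2), (n3, dist=2).
Iteration 3: edges from {n21,n3} -> (n36, dist=3).
Iteration 4: no outgoing edges from {n36}; recursion stops.
SUM(dist) = 0 + 1 + 1 + 2 + 2 + 3 = 9.

9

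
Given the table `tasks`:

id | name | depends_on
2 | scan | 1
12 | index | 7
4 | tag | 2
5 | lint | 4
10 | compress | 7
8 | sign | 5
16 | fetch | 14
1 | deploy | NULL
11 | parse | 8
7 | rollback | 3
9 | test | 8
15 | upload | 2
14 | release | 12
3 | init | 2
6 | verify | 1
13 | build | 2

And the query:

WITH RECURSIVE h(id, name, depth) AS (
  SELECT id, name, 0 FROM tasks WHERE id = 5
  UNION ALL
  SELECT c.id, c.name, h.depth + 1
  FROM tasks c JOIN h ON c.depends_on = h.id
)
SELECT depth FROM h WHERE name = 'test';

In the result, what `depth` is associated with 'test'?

2

Base: id=5 (lint) at depth 0.
Iteration 1: rows with depends_on in {5} -> sign (id 8, depth 1).
Iteration 2: rows with depends_on in {8} -> test (id 9, depth 2), parse (id 11, depth 2).
Iteration 3: no rows with depends_on in {9,11}; recursion stops.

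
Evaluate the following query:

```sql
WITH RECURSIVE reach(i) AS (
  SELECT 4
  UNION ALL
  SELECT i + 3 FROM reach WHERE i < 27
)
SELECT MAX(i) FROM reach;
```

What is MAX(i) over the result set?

28

Base: i=4.
Iteration 1: 4 < 27 holds -> i = 4 + 3 = 7.
Iteration 2: 7 < 27 holds -> i = 7 + 3 = 10.
Iteration 3: 10 < 27 holds -> i = 10 + 3 = 13.
Iteration 4: 13 < 27 holds -> i = 13 + 3 = 16.
Iteration 5: 16 < 27 holds -> i = 16 + 3 = 19.
Iteration 6: 19 < 27 holds -> i = 19 + 3 = 22.
Iteration 7: 22 < 27 holds -> i = 22 + 3 = 25.
Iteration 8: 25 < 27 holds -> i = 25 + 3 = 28.
Iteration 9: 28 < 27 fails; recursion stops.
i values: 4, 7, 10, 13, 16, 19, 22, 25, 28; the maximum is 28.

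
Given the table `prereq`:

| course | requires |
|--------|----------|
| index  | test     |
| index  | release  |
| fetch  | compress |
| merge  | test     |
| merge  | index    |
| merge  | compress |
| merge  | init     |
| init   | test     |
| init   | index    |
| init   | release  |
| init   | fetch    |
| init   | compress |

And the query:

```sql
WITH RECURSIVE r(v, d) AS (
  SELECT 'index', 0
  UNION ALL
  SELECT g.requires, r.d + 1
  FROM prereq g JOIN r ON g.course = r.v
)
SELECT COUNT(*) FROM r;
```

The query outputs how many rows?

3

Base: (index, d=0).
Iteration 1: edges from {index} -> (release, d=1), (test, d=1).
Iteration 2: no outgoing edges from {release,test}; recursion stops.
Total rows emitted: 3.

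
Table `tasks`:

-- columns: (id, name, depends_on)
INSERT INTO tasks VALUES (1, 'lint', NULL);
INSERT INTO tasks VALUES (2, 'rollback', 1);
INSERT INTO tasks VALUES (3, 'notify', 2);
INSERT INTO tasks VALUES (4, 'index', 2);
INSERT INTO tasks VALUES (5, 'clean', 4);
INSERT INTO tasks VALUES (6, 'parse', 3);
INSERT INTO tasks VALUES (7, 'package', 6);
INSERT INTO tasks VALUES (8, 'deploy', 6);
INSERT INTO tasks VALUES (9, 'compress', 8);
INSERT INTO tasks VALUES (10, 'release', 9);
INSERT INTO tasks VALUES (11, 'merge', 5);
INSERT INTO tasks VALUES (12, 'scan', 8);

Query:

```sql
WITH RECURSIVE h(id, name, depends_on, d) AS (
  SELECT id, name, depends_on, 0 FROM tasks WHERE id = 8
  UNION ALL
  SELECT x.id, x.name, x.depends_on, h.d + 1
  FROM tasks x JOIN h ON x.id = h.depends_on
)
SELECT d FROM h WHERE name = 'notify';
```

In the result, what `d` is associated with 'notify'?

Base: id=8 (deploy), depends_on=6, d 0.
Iteration 1: join on id=6 -> parse (id 6, depends_on=3, d 1).
Iteration 2: join on id=3 -> notify (id 3, depends_on=2, d 2).
Iteration 3: join on id=2 -> rollback (id 2, depends_on=1, d 3).
Iteration 4: join on id=1 -> lint (id 1, depends_on=NULL, d 4).
Iteration 5: depends_on is NULL; no match; recursion stops.

2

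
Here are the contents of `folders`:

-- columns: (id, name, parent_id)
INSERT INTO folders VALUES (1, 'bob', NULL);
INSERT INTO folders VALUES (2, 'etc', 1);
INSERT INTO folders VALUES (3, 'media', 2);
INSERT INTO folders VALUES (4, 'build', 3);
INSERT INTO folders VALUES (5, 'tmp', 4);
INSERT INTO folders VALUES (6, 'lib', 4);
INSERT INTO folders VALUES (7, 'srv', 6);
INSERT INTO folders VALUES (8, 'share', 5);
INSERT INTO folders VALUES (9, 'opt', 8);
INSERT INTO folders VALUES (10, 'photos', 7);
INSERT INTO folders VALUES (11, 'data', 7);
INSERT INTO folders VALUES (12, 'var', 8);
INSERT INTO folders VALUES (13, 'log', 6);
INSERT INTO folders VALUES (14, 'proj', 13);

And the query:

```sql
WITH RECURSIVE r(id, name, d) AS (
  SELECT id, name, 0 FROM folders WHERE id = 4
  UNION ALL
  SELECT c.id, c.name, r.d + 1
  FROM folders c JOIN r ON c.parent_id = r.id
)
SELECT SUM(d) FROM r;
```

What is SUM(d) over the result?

Base: id=4 (build) at d 0.
Iteration 1: rows with parent_id in {4} -> tmp (id 5, d 1), lib (id 6, d 1).
Iteration 2: rows with parent_id in {5,6} -> srv (id 7, d 2), share (id 8, d 2), log (id 13, d 2).
Iteration 3: rows with parent_id in {7,8,13} -> opt (id 9, d 3), photos (id 10, d 3), data (id 11, d 3), var (id 12, d 3), proj (id 14, d 3).
Iteration 4: no rows with parent_id in {9,10,11,12,14}; recursion stops.
SUM(d) = 0 + 1 + 1 + 2 + 2 + 2 + 3 + 3 + 3 + 3 + 3 = 23.

23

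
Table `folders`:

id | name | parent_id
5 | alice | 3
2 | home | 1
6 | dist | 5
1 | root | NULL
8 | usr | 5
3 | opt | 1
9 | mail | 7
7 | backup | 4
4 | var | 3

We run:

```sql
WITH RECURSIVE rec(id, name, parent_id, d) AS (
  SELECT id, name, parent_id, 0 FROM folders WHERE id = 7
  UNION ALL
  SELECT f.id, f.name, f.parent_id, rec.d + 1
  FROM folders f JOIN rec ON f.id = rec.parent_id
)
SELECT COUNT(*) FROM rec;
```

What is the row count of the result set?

4

Base: id=7 (backup), parent_id=4, d 0.
Iteration 1: join on id=4 -> var (id 4, parent_id=3, d 1).
Iteration 2: join on id=3 -> opt (id 3, parent_id=1, d 2).
Iteration 3: join on id=1 -> root (id 1, parent_id=NULL, d 3).
Iteration 4: parent_id is NULL; no match; recursion stops.
Total rows emitted: 4.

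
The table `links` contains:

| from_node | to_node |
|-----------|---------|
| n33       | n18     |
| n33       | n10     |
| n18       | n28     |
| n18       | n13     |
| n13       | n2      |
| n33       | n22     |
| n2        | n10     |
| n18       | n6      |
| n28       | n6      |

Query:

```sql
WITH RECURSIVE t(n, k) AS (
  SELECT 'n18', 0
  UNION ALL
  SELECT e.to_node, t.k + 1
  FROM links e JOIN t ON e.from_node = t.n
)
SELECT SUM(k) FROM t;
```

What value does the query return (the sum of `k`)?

10

Base: (n18, k=0).
Iteration 1: edges from {n18} -> (n13, k=1), (n28, k=1), (n6, k=1).
Iteration 2: edges from {n13,n28,n6} -> (n2, k=2), (n6, k=2).
Iteration 3: edges from {n2,n6} -> (n10, k=3).
Iteration 4: no outgoing edges from {n10}; recursion stops.
SUM(k) = 0 + 1 + 1 + 1 + 2 + 2 + 3 = 10.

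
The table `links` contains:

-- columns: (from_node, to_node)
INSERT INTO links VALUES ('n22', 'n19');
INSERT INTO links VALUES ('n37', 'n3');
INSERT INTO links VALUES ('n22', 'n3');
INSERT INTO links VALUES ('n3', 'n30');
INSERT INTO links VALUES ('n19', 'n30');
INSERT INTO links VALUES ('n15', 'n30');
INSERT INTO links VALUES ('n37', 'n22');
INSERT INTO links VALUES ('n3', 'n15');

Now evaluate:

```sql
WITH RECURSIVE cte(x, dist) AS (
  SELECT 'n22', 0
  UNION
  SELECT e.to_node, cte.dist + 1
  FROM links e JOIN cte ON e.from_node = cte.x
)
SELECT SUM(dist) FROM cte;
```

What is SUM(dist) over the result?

Base: (n22, dist=0).
Iteration 1: edges from {n22} -> (n19, dist=1), (n3, dist=1).
Iteration 2: edges from {n19,n3} -> (n15, dist=2), (n30, dist=2). [UNION drops 1 duplicate row(s)]
Iteration 3: edges from {n15,n30} -> (n30, dist=3).
Iteration 4: no outgoing edges from {n30}; recursion stops.
SUM(dist) = 0 + 1 + 1 + 2 + 2 + 3 = 9.

9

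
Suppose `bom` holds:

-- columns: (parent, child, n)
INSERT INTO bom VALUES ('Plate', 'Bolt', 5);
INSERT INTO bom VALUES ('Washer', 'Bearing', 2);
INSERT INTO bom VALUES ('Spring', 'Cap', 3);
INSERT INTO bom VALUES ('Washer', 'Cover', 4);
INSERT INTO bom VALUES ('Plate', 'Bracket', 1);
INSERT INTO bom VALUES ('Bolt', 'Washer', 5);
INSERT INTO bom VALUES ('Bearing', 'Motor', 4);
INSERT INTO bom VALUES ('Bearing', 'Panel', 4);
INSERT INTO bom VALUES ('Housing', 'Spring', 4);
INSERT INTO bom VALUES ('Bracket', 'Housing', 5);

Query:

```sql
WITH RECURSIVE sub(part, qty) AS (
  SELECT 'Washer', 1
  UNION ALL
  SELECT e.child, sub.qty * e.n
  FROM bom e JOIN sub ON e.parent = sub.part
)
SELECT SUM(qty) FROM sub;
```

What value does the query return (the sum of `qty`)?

Base: (Washer, qty=1).
Iteration 1: components of {Washer} -> Bearing = 1*2 = 2, Cover = 1*4 = 4.
Iteration 2: components of {Bearing,Cover} -> Motor = 2*4 = 8, Panel = 2*4 = 8.
Iteration 3: no further components; recursion stops.
SUM(qty) = 1 + 2 + 4 + 8 + 8 = 23.

23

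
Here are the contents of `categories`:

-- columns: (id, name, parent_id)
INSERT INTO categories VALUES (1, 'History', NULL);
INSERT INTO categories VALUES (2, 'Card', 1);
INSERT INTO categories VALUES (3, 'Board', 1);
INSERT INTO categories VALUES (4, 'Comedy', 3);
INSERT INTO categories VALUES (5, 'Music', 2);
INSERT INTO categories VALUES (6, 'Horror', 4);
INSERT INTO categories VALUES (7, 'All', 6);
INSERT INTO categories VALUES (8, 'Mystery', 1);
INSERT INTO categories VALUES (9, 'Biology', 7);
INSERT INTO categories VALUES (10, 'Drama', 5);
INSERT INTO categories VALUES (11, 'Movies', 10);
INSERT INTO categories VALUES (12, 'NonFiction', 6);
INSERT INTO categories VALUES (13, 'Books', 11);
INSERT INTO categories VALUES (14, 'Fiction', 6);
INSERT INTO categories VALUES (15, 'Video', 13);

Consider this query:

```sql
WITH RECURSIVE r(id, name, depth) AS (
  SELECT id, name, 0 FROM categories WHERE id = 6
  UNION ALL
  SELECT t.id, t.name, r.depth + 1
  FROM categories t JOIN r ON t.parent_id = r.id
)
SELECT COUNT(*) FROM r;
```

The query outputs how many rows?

5

Base: id=6 (Horror) at depth 0.
Iteration 1: rows with parent_id in {6} -> All (id 7, depth 1), NonFiction (id 12, depth 1), Fiction (id 14, depth 1).
Iteration 2: rows with parent_id in {7,12,14} -> Biology (id 9, depth 2).
Iteration 3: no rows with parent_id in {9}; recursion stops.
Total rows emitted: 5.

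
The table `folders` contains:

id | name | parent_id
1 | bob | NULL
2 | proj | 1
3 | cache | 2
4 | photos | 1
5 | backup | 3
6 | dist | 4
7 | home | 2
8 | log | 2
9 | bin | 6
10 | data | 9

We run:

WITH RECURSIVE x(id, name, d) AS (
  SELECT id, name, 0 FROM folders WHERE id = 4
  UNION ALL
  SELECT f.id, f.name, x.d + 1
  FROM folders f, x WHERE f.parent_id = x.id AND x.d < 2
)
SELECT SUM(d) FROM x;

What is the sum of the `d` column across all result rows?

Base: id=4 (photos) at d 0.
Iteration 1: rows with parent_id in {4} -> dist (id 6, d 1).
Iteration 2: rows with parent_id in {6} -> bin (id 9, d 2).
Iteration 3: d < 2 fails for all current rows; recursion stops.
SUM(d) = 0 + 1 + 2 = 3.

3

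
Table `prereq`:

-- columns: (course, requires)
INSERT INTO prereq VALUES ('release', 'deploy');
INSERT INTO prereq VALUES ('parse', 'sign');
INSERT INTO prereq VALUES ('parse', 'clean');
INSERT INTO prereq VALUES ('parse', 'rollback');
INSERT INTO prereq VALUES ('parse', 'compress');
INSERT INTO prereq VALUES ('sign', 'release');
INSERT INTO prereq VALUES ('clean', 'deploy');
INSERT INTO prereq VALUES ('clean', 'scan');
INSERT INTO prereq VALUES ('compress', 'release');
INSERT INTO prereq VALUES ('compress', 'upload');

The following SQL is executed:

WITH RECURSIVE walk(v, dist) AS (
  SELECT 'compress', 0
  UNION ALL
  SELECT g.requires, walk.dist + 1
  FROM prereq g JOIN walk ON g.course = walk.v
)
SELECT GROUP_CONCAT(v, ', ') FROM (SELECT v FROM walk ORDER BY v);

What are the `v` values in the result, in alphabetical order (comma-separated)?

Base: (compress, dist=0).
Iteration 1: edges from {compress} -> (release, dist=1), (upload, dist=1).
Iteration 2: edges from {release,upload} -> (deploy, dist=2).
Iteration 3: no outgoing edges from {deploy}; recursion stops.

compress, deploy, release, upload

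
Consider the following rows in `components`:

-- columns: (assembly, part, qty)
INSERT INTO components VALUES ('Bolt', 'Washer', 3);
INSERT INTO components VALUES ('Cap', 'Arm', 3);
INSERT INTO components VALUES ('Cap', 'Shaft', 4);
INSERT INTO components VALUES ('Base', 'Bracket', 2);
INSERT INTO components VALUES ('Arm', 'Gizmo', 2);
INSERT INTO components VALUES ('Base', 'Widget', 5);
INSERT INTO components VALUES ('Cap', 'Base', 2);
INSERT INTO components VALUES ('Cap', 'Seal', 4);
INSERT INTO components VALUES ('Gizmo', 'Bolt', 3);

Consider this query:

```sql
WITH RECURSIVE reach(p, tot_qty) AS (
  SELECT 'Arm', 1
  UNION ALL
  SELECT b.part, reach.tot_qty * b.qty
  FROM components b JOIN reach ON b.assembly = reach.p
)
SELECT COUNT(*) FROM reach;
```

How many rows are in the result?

4

Base: (Arm, tot_qty=1).
Iteration 1: components of {Arm} -> Gizmo = 1*2 = 2.
Iteration 2: components of {Gizmo} -> Bolt = 2*3 = 6.
Iteration 3: components of {Bolt} -> Washer = 6*3 = 18.
Iteration 4: no further components; recursion stops.
Total rows emitted: 4.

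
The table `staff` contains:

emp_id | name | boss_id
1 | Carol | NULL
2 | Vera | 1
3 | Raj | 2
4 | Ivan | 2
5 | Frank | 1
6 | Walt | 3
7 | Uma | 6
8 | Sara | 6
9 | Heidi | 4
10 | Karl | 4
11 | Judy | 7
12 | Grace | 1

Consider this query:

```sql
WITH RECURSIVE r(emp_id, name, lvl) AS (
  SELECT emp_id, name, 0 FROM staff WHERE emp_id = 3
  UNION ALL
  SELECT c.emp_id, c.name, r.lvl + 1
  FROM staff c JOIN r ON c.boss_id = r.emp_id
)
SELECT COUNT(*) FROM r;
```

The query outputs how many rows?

Base: emp_id=3 (Raj) at lvl 0.
Iteration 1: rows with boss_id in {3} -> Walt (id 6, lvl 1).
Iteration 2: rows with boss_id in {6} -> Uma (id 7, lvl 2), Sara (id 8, lvl 2).
Iteration 3: rows with boss_id in {7,8} -> Judy (id 11, lvl 3).
Iteration 4: no rows with boss_id in {11}; recursion stops.
Total rows emitted: 5.

5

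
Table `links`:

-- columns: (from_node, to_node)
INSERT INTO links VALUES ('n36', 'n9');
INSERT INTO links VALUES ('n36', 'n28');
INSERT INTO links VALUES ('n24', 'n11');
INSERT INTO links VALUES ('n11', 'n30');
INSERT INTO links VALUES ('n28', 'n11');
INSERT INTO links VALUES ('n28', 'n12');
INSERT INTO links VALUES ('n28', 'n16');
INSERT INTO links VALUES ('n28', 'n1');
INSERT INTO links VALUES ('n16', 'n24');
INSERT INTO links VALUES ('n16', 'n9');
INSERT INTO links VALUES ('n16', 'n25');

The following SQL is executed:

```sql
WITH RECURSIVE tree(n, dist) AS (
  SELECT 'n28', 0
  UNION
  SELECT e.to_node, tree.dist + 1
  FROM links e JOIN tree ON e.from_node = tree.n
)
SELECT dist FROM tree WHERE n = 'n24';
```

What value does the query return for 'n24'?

Base: (n28, dist=0).
Iteration 1: edges from {n28} -> (n1, dist=1), (n11, dist=1), (n12, dist=1), (n16, dist=1).
Iteration 2: edges from {n1,n11,n12,n16} -> (n24, dist=2), (n25, dist=2), (n30, dist=2), (n9, dist=2).
Iteration 3: edges from {n24,n25,n30,n9} -> (n11, dist=3).
Iteration 4: edges from {n11} -> (n30, dist=4).
Iteration 5: no outgoing edges from {n30}; recursion stops.

2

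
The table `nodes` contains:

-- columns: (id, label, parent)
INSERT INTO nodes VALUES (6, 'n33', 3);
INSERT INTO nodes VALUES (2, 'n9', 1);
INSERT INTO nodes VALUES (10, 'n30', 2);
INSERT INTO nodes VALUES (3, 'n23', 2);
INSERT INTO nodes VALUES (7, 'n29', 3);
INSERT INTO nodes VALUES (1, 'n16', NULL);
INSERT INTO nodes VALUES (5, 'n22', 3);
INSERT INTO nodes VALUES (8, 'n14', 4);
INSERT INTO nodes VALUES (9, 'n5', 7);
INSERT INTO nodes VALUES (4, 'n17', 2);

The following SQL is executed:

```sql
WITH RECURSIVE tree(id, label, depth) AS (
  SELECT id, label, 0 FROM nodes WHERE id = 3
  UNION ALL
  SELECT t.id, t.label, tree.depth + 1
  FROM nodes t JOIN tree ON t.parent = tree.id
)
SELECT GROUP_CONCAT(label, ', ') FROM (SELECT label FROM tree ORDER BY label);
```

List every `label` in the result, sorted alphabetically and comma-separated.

Base: id=3 (n23) at depth 0.
Iteration 1: rows with parent in {3} -> n22 (id 5, depth 1), n33 (id 6, depth 1), n29 (id 7, depth 1).
Iteration 2: rows with parent in {5,6,7} -> n5 (id 9, depth 2).
Iteration 3: no rows with parent in {9}; recursion stops.

n22, n23, n29, n33, n5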